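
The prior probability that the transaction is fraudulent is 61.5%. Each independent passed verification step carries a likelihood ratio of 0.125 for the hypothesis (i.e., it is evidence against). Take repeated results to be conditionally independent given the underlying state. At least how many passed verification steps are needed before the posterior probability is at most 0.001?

Prior odds: 0.615 ÷ 0.385 = 123/77.
Likelihood ratio per passed verification step = 0.125.
Target posterior odds = 0.001/0.999 = 1/999.
Require 0.125ⁿ ≤ 1/999 ÷ (123/77) = 77/122877.
0.125³ = 0.001953125 is still above 77/122877 but 0.125⁴ = 1/4096 is at or below it, so n = 4.

4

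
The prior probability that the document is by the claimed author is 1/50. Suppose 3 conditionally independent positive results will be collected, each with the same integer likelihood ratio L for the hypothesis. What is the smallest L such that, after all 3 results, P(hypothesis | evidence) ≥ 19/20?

Prior odds = 0.02/0.98 = 1/49.
Target odds = 0.95/0.05 = 19.
Need L³ ≥ 19 ÷ (1/49) = 931.
9³ = 729 < 931 ≤ 1000 = 10³, so L = 10.

10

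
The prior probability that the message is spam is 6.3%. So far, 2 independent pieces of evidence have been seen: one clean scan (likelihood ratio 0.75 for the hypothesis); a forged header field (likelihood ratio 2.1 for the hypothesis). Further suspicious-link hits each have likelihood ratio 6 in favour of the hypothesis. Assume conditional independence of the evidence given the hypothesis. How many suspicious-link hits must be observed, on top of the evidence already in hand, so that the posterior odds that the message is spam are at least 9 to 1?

Prior odds = 0.063/0.937 = 63/937.
Combined Bayes factor of the evidence already in hand = 0.75 × 2.1 = 1.575.
Odds after that evidence = (63/937) × 1.575 = 3969/37480.
Target odds = 9.
Need 6ⁿ ≥ 9 ÷ (3969/37480) = 37480/441.
6² = 36 falls short of 37480/441 but 6³ = 216 reaches it, so n = 3.

3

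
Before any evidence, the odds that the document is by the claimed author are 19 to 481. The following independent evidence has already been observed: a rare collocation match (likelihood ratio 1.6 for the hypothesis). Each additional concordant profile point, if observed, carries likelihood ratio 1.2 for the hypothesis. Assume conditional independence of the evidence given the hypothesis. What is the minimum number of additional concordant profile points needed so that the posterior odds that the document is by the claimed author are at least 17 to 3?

Prior odds = 19/481.
Bayes factor of the evidence already in hand = 1.6.
Odds after that evidence = (19/481) × 1.6 = 152/2405.
Target odds = 17/3.
Need 1.2ⁿ ≥ 17/3 ÷ (152/2405) = 40885/456.
1.2²⁴ ≈79.4968 falls short of 40885/456 but 1.2²⁵ ≈95.3962 reaches it, so n = 25.

25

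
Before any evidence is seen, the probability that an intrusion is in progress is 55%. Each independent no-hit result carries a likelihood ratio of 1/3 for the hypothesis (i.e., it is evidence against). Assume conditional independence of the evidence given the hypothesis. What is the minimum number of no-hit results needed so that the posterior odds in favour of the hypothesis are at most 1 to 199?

Prior odds: 0.55 ÷ 0.45 = 11/9.
Likelihood ratio per no-hit result = 1/3.
Target odds = 1/199.
Require (1/3)ⁿ ≤ 1/199 ÷ (11/9) = 9/2189.
(1/3)⁵ = 1/243 is still above 9/2189 but (1/3)⁶ = 1/729 is at or below it, so n = 6.

6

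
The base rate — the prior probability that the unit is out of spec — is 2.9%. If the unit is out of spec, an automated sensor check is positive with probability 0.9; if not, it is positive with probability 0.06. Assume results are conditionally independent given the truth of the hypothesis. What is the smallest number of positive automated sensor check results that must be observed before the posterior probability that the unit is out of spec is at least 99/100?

3

Prior odds = 0.029/0.971 = 29/971.
Likelihood ratio of a positive = 0.9/0.06 = 15.
Target odds: 0.99 ÷ 0.01 = 99.
Need (29/971) × 15ⁿ ≥ 99, i.e. 15ⁿ ≥ 96129/29.
15² = 225 falls short of 96129/29 but 15³ = 3375 reaches it, so n = 3.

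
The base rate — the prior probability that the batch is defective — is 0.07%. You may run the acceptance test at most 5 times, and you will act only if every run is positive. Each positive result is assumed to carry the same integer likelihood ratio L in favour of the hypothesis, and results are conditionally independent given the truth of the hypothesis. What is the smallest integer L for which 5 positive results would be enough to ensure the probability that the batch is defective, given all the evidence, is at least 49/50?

Prior odds = 0.0007/0.9993 = 7/9993.
Target odds = 0.98/0.02 = 49.
Need L⁵ ≥ 49 ÷ (7/9993) = 69951.
9⁵ = 59049 < 69951 ≤ 100000 = 10⁵, so L = 10.

10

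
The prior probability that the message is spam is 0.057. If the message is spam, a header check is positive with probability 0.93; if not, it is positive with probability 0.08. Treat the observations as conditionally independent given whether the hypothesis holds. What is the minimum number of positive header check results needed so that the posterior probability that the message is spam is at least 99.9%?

Prior odds: 0.057 ÷ 0.943 = 57/943.
Likelihood ratio of a positive = 0.93/0.08 = 11.625.
Target posterior odds = 0.999/0.001 = 999.
Require 11.625ⁿ ≥ 999 ÷ (57/943) = 314019/19.
11.625³ = 804357/512 falls short of 314019/19 but 11.625⁴ = 74805201/4096 reaches it, so n = 4.

4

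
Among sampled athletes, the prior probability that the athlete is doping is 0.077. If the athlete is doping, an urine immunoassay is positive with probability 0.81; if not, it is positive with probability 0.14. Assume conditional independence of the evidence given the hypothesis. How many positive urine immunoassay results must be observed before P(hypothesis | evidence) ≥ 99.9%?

Prior odds: 0.077 ÷ 0.923 = 77/923.
Likelihood ratio of a positive = 0.81/0.14 = 81/14.
Target posterior odds = 0.999/0.001 = 999.
Need (77/923) × (81/14)ⁿ ≥ 999, i.e. (81/14)ⁿ ≥ 922077/77.
(81/14)⁵ ≈6483.13 falls short of 922077/77 but (81/14)⁶ ≈37509.6 reaches it, so n = 6.

6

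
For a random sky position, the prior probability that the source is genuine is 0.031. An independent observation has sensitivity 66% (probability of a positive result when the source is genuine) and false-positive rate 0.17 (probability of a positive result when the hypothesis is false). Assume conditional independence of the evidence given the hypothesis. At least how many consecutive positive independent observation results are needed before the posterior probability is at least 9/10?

Prior odds: 0.031 ÷ 0.969 = 31/969.
Likelihood ratio of a positive result = 0.66/0.17 = 66/17.
Target posterior odds = 0.9/0.1 = 9.
Require (66/17)ⁿ ≥ 9 ÷ (31/969) = 8721/31.
(66/17)⁴ = 18974736/83521 falls short of 8721/31 but (66/17)⁵ ≈882.013 reaches it, so n = 5.

5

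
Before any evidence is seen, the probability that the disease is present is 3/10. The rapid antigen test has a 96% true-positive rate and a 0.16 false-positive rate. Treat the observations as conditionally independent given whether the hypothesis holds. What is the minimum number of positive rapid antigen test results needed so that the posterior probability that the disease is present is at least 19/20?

3

Prior odds: 0.3 ÷ 0.7 = 3/7.
Likelihood ratio of a positive result = 0.96/0.16 = 6.
Target posterior odds = 0.95/0.05 = 19.
Require 6ⁿ ≥ 19 ÷ (3/7) = 133/3.
6² = 36 falls short of 133/3 but 6³ = 216 reaches it, so n = 3.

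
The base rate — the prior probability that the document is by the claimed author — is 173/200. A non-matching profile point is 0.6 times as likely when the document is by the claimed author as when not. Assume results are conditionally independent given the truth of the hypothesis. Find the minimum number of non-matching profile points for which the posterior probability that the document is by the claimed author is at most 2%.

Prior odds = 0.865/0.135 = 173/27.
Likelihood ratio per non-matching profile point = 0.6.
Target posterior odds = 0.02/0.98 = 1/49.
Require 0.6ⁿ ≤ 1/49 ÷ (173/27) = 27/8477.
0.6¹¹ = 177147/48828125 is still above 27/8477 but 0.6¹² = 531441/244140625 is at or below it, so n = 12.

12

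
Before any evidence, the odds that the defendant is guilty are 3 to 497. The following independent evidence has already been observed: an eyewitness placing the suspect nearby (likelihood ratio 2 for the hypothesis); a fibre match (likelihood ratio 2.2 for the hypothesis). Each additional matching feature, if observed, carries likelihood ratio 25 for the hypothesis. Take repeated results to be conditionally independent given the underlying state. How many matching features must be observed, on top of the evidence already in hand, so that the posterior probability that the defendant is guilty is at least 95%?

3

Prior odds = 3/497.
Combined Bayes factor of the evidence already in hand = 2 × 2.2 = 4.4.
Odds after that evidence = (3/497) × 4.4 = 66/2485.
Target odds = 0.95/0.05 = 19.
Need 25ⁿ ≥ 19 ÷ (66/2485) = 47215/66.
25² = 625 falls short of 47215/66 but 25³ = 15625 reaches it, so n = 3.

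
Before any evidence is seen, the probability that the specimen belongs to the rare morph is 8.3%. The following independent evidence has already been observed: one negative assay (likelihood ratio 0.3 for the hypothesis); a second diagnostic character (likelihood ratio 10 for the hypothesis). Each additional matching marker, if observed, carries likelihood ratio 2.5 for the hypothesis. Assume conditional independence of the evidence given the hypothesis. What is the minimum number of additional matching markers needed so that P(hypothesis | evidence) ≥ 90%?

Prior odds = 0.083/0.917 = 83/917.
Combined Bayes factor of the evidence already in hand = 0.3 × 10 = 3.
Odds after that evidence = (83/917) × 3 = 249/917.
Target odds = 0.9/0.1 = 9.
Need 2.5ⁿ ≥ 9 ÷ (249/917) = 2751/83.
2.5³ = 15.625 falls short of 2751/83 but 2.5⁴ = 39.0625 reaches it, so n = 4.

4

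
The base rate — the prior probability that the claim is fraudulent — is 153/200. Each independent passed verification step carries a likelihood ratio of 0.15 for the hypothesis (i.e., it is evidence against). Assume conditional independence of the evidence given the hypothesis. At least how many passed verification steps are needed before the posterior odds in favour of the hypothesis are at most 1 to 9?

2

Prior odds = 0.765/0.235 = 153/47.
Likelihood ratio per passed verification step = 0.15.
Target odds = 1/9.
Need (153/47) × 0.15ⁿ ≤ 1/9, i.e. 0.15ⁿ ≤ 47/1377.
0.15¹ = 0.15 is still above 47/1377 but 0.15² = 0.0225 is at or below it, so n = 2.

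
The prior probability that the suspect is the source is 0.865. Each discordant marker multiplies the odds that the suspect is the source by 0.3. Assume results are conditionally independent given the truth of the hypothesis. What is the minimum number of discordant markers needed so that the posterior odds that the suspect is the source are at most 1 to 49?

5

Prior odds = 0.865/0.135 = 173/27.
Likelihood ratio per discordant marker = 0.3.
Target odds = 1/49.
Need (173/27) × 0.3ⁿ ≤ 1/49, i.e. 0.3ⁿ ≤ 27/8477.
0.3⁴ = 0.0081 is still above 27/8477 but 0.3⁵ = 243/100000 is at or below it, so n = 5.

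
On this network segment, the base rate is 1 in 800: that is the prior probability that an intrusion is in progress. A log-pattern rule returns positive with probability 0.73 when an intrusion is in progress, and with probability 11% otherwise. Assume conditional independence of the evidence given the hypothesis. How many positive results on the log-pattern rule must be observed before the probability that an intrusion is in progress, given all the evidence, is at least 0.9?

Prior odds: 0.00125 ÷ 0.99875 = 1/799.
Likelihood ratio of a positive result = 0.73/0.11 = 73/11.
Target odds: 0.9 ÷ 0.1 = 9.
Need (1/799) × (73/11)ⁿ ≥ 9, i.e. (73/11)ⁿ ≥ 7191.
(73/11)⁴ = 28398241/14641 falls short of 7191 but (73/11)⁵ ≈12872.1 reaches it, so n = 5.

5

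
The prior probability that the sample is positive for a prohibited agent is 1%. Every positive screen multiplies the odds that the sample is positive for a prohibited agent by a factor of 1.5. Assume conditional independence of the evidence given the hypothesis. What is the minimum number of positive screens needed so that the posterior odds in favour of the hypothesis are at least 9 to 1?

Prior odds = 0.01/0.99 = 1/99.
Likelihood ratio per positive screen = 1.5.
Target odds = 9.
Need (1/99) × 1.5ⁿ ≥ 9, i.e. 1.5ⁿ ≥ 891.
1.5¹⁶ = 43046721/65536 falls short of 891 but 1.5¹⁷ = 129140163/131072 reaches it, so n = 17.

17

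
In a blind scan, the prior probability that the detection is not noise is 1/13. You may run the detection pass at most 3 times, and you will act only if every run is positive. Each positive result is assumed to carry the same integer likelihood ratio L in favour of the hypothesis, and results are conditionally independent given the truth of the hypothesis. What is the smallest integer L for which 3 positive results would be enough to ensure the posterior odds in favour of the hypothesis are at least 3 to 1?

Prior odds = (1/13)/(12/13) = 1/12.
Target odds = 3.
Need L³ ≥ 3 ÷ (1/12) = 36.
3³ = 27 < 36 ≤ 64 = 4³, so L = 4.

4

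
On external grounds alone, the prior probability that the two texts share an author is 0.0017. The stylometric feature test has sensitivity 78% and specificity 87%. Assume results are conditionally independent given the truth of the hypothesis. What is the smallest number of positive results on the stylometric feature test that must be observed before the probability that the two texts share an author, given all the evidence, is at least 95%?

6

Prior odds: 0.0017 ÷ 0.9983 = 17/9983.
False-positive rate = 1 − 0.87 = 0.13; likelihood ratio of a positive = 0.78/0.13 = 6.
Target odds: 0.95 ÷ 0.05 = 19.
Need (17/9983) × 6ⁿ ≥ 19, i.e. 6ⁿ ≥ 189677/17.
6⁵ = 7776 falls short of 189677/17 but 6⁶ = 46656 reaches it, so n = 6.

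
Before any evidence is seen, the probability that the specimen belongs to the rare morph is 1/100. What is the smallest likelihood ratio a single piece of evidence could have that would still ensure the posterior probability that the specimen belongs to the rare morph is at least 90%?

Prior odds = 0.01/0.99 = 1/99.
Target odds = 0.9/0.1 = 9.
Required Bayes factor = 9 ÷ (1/99) = 891.

891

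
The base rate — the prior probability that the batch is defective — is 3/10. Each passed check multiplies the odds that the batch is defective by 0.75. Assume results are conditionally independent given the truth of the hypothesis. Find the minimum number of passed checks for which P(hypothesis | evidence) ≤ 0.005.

Prior odds: 0.3 ÷ 0.7 = 3/7.
Likelihood ratio per passed check = 0.75.
Target odds: 0.005 ÷ 0.995 = 1/199.
Need (3/7) × 0.75ⁿ ≤ 1/199, i.e. 0.75ⁿ ≤ 7/597.
0.75¹⁵ ≈0.0133635 is still above 7/597 but 0.75¹⁶ ≈0.0100226 is at or below it, so n = 16.

16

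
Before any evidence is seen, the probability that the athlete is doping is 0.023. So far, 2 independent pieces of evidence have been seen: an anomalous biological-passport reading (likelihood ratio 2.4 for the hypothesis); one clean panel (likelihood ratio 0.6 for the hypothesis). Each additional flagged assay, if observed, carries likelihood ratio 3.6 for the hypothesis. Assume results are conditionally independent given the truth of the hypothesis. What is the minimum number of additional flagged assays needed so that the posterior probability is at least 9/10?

5

Prior odds = 0.023/0.977 = 23/977.
Combined Bayes factor of the evidence already in hand = 2.4 × 0.6 = 1.44.
Odds after that evidence = (23/977) × 1.44 = 828/24425.
Target odds = 0.9/0.1 = 9.
Need 3.6ⁿ ≥ 9 ÷ (828/24425) = 24425/92.
3.6⁴ = 167.9616 falls short of 24425/92 but 3.6⁵ = 604.66176 reaches it, so n = 5.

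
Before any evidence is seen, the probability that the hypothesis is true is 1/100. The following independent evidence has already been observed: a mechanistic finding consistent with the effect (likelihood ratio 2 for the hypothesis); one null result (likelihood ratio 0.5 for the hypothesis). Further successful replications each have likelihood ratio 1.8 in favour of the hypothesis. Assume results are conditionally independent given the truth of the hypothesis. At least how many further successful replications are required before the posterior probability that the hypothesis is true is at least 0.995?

17

Prior odds = 0.01/0.99 = 1/99.
Combined Bayes factor of the evidence already in hand = 2 × 0.5 = 1.
Odds after that evidence = (1/99) × 1 = 1/99.
Target odds = 0.995/0.005 = 199.
Need 1.8ⁿ ≥ 199 ÷ (1/99) = 19701.
1.8¹⁶ ≈12144 falls short of 19701 but 1.8¹⁷ ≈21859.1 reaches it, so n = 17.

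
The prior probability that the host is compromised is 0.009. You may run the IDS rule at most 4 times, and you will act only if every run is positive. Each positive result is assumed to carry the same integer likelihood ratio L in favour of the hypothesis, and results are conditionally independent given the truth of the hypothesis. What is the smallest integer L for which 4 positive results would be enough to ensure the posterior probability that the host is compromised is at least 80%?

5

Prior odds = 0.009/0.991 = 9/991.
Target odds = 0.8/0.2 = 4.
Need L⁴ ≥ 4 ÷ (9/991) = 3964/9.
4⁴ = 256 < 3964/9 ≤ 625 = 5⁴, so L = 5.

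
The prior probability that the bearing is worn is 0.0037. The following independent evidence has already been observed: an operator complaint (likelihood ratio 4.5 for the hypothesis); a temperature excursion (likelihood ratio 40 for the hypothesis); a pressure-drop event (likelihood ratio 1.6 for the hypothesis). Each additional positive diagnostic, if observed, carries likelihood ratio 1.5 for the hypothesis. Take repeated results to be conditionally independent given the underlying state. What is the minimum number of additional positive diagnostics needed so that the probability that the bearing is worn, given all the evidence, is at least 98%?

Prior odds = 0.0037/0.9963 = 37/9963.
Combined Bayes factor of the evidence already in hand = 4.5 × 40 × 1.6 = 288.
Odds after that evidence = (37/9963) × 288 = 1184/1107.
Target odds = 0.98/0.02 = 49.
Need 1.5ⁿ ≥ 49 ÷ (1184/1107) = 54243/1184.
1.5⁹ = 19683/512 falls short of 54243/1184 but 1.5¹⁰ = 59049/1024 reaches it, so n = 10.

10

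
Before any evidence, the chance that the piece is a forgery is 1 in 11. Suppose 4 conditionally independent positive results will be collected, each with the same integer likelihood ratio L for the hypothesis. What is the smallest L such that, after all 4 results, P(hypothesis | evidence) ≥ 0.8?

3

Prior odds = (1/11)/(10/11) = 0.1.
Target odds = 0.8/0.2 = 4.
Need L⁴ ≥ 4 ÷ 0.1 = 40.
2⁴ = 16 < 40 ≤ 81 = 3⁴, so L = 3.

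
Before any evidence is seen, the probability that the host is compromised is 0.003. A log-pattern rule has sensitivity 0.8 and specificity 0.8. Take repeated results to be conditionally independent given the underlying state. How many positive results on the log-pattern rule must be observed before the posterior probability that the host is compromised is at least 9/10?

6

Prior odds: 0.003 ÷ 0.997 = 3/997.
False-positive rate = 1 − 0.8 = 0.2; likelihood ratio of a positive = 0.8/0.2 = 4.
Target odds: 0.9 ÷ 0.1 = 9.
Require 4ⁿ ≥ 9 ÷ (3/997) = 2991.
4⁵ = 1024 falls short of 2991 but 4⁶ = 4096 reaches it, so n = 6.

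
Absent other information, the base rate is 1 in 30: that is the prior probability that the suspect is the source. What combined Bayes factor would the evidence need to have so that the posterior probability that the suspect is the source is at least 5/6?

Prior odds = (1/30)/(29/30) = 1/29.
Target odds = (5/6)/(1/6) = 5.
Required Bayes factor = 5 ÷ (1/29) = 145.

145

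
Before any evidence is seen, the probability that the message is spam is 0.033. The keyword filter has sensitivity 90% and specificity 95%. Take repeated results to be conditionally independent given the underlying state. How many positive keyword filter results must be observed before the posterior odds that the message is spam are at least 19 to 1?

3

Prior odds: 0.033 ÷ 0.967 = 33/967.
False-positive rate = 1 − 0.95 = 0.05; likelihood ratio of a positive = 0.9/0.05 = 18.
Target odds = 19.
Require 18ⁿ ≥ 19 ÷ (33/967) = 18373/33.
18² = 324 falls short of 18373/33 but 18³ = 5832 reaches it, so n = 3.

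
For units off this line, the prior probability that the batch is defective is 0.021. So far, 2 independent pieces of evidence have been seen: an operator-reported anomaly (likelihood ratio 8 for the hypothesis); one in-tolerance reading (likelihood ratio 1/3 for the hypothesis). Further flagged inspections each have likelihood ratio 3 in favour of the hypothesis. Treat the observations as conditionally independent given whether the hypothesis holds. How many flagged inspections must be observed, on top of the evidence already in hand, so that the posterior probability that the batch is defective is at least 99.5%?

8

Prior odds = 0.021/0.979 = 21/979.
Combined Bayes factor of the evidence already in hand = 8 × (1/3) = 8/3.
Odds after that evidence = (21/979) × 8/3 = 56/979.
Target odds = 0.995/0.005 = 199.
Need 3ⁿ ≥ 199 ÷ (56/979) = 194821/56.
3⁷ = 2187 falls short of 194821/56 but 3⁸ = 6561 reaches it, so n = 8.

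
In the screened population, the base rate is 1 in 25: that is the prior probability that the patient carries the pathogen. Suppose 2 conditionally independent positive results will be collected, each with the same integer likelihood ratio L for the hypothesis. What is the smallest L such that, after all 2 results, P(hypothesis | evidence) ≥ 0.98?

35

Prior odds = 0.04/0.96 = 1/24.
Target odds = 0.98/0.02 = 49.
Need L² ≥ 49 ÷ (1/24) = 1176.
34² = 1156 < 1176 ≤ 1225 = 35², so L = 35.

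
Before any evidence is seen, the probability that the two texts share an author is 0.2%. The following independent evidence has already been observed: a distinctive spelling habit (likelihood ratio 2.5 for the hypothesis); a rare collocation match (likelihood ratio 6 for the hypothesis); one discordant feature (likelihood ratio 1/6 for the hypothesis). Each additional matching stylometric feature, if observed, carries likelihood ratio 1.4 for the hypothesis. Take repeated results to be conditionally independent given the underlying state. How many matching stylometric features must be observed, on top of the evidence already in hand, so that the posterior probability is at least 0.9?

Prior odds = 0.002/0.998 = 1/499.
Combined Bayes factor of the evidence already in hand = 2.5 × 6 × (1/6) = 2.5.
Odds after that evidence = (1/499) × 2.5 = 5/998.
Target odds = 0.9/0.1 = 9.
Need 1.4ⁿ ≥ 9 ÷ (5/998) = 1796.4.
1.4²² ≈1639.9 falls short of 1796.4 but 1.4²³ ≈2295.86 reaches it, so n = 23.

23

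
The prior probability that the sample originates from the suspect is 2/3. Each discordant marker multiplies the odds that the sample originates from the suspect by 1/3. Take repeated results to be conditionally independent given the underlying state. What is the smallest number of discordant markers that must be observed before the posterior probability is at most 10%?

3

Prior odds = (2/3)/(1/3) = 2.
Likelihood ratio per discordant marker = 1/3.
Target odds: 0.1 ÷ 0.9 = 1/9.
Require (1/3)ⁿ ≤ 1/9 ÷ 2 = 1/18.
(1/3)² = 1/9 is still above 1/18 but (1/3)³ = 1/27 is at or below it, so n = 3.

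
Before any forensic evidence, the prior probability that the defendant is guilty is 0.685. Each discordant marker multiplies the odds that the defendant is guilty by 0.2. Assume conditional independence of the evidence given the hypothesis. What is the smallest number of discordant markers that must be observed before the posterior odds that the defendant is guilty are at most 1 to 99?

Prior odds = 0.685/0.315 = 137/63.
Likelihood ratio per discordant marker = 0.2.
Target odds = 1/99.
Need (137/63) × 0.2ⁿ ≤ 1/99, i.e. 0.2ⁿ ≤ 7/1507.
0.2³ = 0.008 is still above 7/1507 but 0.2⁴ = 0.0016 is at or below it, so n = 4.

4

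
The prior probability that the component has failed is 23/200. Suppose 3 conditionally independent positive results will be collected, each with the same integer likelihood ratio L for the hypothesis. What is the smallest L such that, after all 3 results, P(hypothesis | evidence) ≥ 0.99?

Prior odds = 0.115/0.885 = 23/177.
Target odds = 0.99/0.01 = 99.
Need L³ ≥ 99 ÷ (23/177) = 17523/23.
9³ = 729 < 17523/23 ≤ 1000 = 10³, so L = 10.

10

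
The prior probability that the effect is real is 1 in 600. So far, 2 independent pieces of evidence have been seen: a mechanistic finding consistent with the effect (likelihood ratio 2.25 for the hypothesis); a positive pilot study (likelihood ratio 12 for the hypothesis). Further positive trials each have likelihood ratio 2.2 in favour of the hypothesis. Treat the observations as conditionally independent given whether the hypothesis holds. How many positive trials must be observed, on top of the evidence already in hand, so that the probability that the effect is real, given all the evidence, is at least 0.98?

Prior odds = (1/600)/(599/600) = 1/599.
Combined Bayes factor of the evidence already in hand = 2.25 × 12 = 27.
Odds after that evidence = (1/599) × 27 = 27/599.
Target odds = 0.98/0.02 = 49.
Need 2.2ⁿ ≥ 49 ÷ (27/599) = 29351/27.
2.2⁸ = 214358881/390625 falls short of 29351/27 but 2.2⁹ ≈1207.27 reaches it, so n = 9.

9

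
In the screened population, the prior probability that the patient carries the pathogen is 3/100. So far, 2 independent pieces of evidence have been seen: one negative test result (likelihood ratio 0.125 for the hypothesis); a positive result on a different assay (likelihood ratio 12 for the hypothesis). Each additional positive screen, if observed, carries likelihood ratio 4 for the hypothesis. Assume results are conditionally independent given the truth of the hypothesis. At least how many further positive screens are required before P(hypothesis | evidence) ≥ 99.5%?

7

Prior odds = 0.03/0.97 = 3/97.
Combined Bayes factor of the evidence already in hand = 0.125 × 12 = 1.5.
Odds after that evidence = (3/97) × 1.5 = 9/194.
Target odds = 0.995/0.005 = 199.
Need 4ⁿ ≥ 199 ÷ (9/194) = 38606/9.
4⁶ = 4096 falls short of 38606/9 but 4⁷ = 16384 reaches it, so n = 7.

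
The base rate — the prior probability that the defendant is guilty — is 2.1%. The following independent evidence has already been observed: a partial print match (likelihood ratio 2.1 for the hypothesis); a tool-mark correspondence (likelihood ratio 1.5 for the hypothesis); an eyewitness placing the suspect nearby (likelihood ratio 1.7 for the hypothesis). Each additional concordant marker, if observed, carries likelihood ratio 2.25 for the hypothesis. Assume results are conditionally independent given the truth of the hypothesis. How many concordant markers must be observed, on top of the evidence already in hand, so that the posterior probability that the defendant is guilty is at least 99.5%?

10

Prior odds = 0.021/0.979 = 21/979.
Combined Bayes factor of the evidence already in hand = 2.1 × 1.5 × 1.7 = 5.355.
Odds after that evidence = (21/979) × 5.355 = 22491/195800.
Target odds = 0.995/0.005 = 199.
Need 2.25ⁿ ≥ 199 ÷ (22491/195800) = 38964200/22491.
2.25⁹ = 387420489/262144 falls short of 38964200/22491 but 2.25¹⁰ ≈3325.26 reaches it, so n = 10.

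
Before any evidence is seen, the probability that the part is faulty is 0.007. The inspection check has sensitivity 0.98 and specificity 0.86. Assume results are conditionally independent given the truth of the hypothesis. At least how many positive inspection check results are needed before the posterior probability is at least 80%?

Prior odds = 0.007/0.993 = 7/993.
False-positive rate = 1 − 0.86 = 0.14; likelihood ratio of a positive = 0.98/0.14 = 7.
Target odds: 0.8 ÷ 0.2 = 4.
Require 7ⁿ ≥ 4 ÷ (7/993) = 3972/7.
7³ = 343 falls short of 3972/7 but 7⁴ = 2401 reaches it, so n = 4.

4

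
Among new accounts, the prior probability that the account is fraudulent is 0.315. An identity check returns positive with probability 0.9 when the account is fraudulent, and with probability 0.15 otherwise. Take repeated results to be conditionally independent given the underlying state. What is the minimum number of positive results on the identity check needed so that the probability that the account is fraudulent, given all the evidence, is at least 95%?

Prior odds: 0.315 ÷ 0.685 = 63/137.
Likelihood ratio of a positive result = 0.9/0.15 = 6.
Target posterior odds = 0.95/0.05 = 19.
Need (63/137) × 6ⁿ ≥ 19, i.e. 6ⁿ ≥ 2603/63.
6² = 36 falls short of 2603/63 but 6³ = 216 reaches it, so n = 3.

3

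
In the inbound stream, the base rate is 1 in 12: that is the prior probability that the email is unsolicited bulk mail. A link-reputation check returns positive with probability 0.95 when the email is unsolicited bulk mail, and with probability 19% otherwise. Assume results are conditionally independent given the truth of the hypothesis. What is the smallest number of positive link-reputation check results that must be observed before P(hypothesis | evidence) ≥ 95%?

4

Prior odds = (1/12)/(11/12) = 1/11.
Likelihood ratio of a positive result = 0.95/0.19 = 5.
Target posterior odds = 0.95/0.05 = 19.
Need (1/11) × 5ⁿ ≥ 19, i.e. 5ⁿ ≥ 209.
5³ = 125 falls short of 209 but 5⁴ = 625 reaches it, so n = 4.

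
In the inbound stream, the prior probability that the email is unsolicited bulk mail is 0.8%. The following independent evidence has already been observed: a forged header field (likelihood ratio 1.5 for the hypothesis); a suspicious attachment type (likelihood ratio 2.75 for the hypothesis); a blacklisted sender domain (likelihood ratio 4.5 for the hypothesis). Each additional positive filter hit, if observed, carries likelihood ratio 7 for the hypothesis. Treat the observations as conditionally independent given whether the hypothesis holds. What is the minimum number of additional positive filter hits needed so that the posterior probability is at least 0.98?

Prior odds = 0.008/0.992 = 1/124.
Combined Bayes factor of the evidence already in hand = 1.5 × 2.75 × 4.5 = 18.5625.
Odds after that evidence = (1/124) × 18.5625 = 297/1984.
Target odds = 0.98/0.02 = 49.
Need 7ⁿ ≥ 49 ÷ (297/1984) = 97216/297.
7² = 49 falls short of 97216/297 but 7³ = 343 reaches it, so n = 3.

3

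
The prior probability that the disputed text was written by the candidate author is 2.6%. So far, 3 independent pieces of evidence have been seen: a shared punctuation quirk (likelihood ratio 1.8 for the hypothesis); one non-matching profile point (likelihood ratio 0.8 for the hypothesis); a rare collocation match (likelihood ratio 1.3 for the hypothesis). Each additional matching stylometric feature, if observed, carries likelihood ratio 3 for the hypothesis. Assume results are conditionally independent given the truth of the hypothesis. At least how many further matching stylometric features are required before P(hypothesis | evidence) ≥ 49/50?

7

Prior odds = 0.026/0.974 = 13/487.
Combined Bayes factor of the evidence already in hand = 1.8 × 0.8 × 1.3 = 1.872.
Odds after that evidence = (13/487) × 1.872 = 3042/60875.
Target odds = 0.98/0.02 = 49.
Need 3ⁿ ≥ 49 ÷ (3042/60875) = 2982875/3042.
3⁶ = 729 falls short of 2982875/3042 but 3⁷ = 2187 reaches it, so n = 7.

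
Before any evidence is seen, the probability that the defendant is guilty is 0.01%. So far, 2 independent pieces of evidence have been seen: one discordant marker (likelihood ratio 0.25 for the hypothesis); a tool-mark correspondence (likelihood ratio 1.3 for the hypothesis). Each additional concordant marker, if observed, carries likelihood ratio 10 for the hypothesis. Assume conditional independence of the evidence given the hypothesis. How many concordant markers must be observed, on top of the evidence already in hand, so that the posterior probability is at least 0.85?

6

Prior odds = 0.0001/0.9999 = 1/9999.
Combined Bayes factor of the evidence already in hand = 0.25 × 1.3 = 0.325.
Odds after that evidence = (1/9999) × 0.325 = 13/399960.
Target odds = 0.85/0.15 = 17/3.
Need 10ⁿ ≥ 17/3 ÷ (13/399960) = 2266440/13.
10⁵ = 100000 falls short of 2266440/13 but 10⁶ = 1000000 reaches it, so n = 6.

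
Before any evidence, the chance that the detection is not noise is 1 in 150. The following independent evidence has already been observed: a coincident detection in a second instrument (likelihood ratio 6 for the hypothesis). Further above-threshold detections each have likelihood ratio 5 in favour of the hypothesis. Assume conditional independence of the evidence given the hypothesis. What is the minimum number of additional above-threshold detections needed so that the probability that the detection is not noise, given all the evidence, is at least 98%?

5

Prior odds = (1/150)/(149/150) = 1/149.
Bayes factor of the evidence already in hand = 6.
Odds after that evidence = (1/149) × 6 = 6/149.
Target odds = 0.98/0.02 = 49.
Need 5ⁿ ≥ 49 ÷ (6/149) = 7301/6.
5⁴ = 625 falls short of 7301/6 but 5⁵ = 3125 reaches it, so n = 5.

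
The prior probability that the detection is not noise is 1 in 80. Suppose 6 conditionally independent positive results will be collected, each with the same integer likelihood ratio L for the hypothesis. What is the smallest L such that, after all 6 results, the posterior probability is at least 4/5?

3

Prior odds = 0.0125/0.9875 = 1/79.
Target odds = 0.8/0.2 = 4.
Need L⁶ ≥ 4 ÷ (1/79) = 316.
2⁶ = 64 < 316 ≤ 729 = 3⁶, so L = 3.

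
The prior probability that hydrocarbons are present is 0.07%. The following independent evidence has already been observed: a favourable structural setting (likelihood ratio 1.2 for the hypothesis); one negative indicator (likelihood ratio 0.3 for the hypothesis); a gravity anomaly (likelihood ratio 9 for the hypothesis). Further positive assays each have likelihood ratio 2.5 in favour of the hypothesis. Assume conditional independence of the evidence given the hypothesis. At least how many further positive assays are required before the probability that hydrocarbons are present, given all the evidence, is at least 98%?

11

Prior odds = 0.0007/0.9993 = 7/9993.
Combined Bayes factor of the evidence already in hand = 1.2 × 0.3 × 9 = 3.24.
Odds after that evidence = (7/9993) × 3.24 = 189/83275.
Target odds = 0.98/0.02 = 49.
Need 2.5ⁿ ≥ 49 ÷ (189/83275) = 582925/27.
2.5¹⁰ = 9765625/1024 falls short of 582925/27 but 2.5¹¹ = 48828125/2048 reaches it, so n = 11.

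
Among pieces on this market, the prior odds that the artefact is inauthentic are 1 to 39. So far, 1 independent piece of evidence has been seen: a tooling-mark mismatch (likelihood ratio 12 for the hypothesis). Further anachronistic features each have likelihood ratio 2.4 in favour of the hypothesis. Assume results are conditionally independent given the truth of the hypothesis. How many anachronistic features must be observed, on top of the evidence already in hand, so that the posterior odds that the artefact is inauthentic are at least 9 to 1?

4

Prior odds = 1/39.
Bayes factor of the evidence already in hand = 12.
Odds after that evidence = (1/39) × 12 = 4/13.
Target odds = 9.
Need 2.4ⁿ ≥ 9 ÷ (4/13) = 29.25.
2.4³ = 13.824 falls short of 29.25 but 2.4⁴ = 33.1776 reaches it, so n = 4.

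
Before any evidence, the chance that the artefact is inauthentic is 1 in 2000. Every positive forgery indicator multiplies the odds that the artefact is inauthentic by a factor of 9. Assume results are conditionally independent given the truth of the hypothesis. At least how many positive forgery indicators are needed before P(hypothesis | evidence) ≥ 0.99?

6

Prior odds = 0.0005/0.9995 = 1/1999.
Likelihood ratio per positive forgery indicator = 9.
Target odds: 0.99 ÷ 0.01 = 99.
Require 9ⁿ ≥ 99 ÷ (1/1999) = 197901.
9⁵ = 59049 falls short of 197901 but 9⁶ = 531441 reaches it, so n = 6.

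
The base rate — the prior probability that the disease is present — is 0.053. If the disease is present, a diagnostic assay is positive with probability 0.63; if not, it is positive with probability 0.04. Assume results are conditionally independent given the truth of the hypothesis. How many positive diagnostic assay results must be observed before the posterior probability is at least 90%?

Prior odds: 0.053 ÷ 0.947 = 53/947.
Likelihood ratio of a positive = 0.63/0.04 = 15.75.
Target odds: 0.9 ÷ 0.1 = 9.
Require 15.75ⁿ ≥ 9 ÷ (53/947) = 8523/53.
15.75¹ = 15.75 falls short of 8523/53 but 15.75² = 248.0625 reaches it, so n = 2.

2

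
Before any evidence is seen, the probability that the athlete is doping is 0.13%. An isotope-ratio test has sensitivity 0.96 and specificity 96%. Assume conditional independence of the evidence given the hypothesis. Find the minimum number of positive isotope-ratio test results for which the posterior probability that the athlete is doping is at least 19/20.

Prior odds: 0.0013 ÷ 0.9987 = 13/9987.
False-positive rate = 1 − 0.96 = 0.04; likelihood ratio of a positive = 0.96/0.04 = 24.
Target posterior odds = 0.95/0.05 = 19.
Require 24ⁿ ≥ 19 ÷ (13/9987) = 189753/13.
24³ = 13824 falls short of 189753/13 but 24⁴ = 331776 reaches it, so n = 4.

4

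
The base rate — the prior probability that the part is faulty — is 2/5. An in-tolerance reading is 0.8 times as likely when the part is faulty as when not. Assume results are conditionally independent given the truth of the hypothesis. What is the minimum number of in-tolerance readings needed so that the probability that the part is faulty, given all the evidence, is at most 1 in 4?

4

Prior odds: 0.4 ÷ 0.6 = 2/3.
Likelihood ratio per in-tolerance reading = 0.8.
Target odds: 0.25 ÷ 0.75 = 1/3.
Need (2/3) × 0.8ⁿ ≤ 1/3, i.e. 0.8ⁿ ≤ 0.5.
0.8³ = 0.512 is still above 0.5 but 0.8⁴ = 0.4096 is at or below it, so n = 4.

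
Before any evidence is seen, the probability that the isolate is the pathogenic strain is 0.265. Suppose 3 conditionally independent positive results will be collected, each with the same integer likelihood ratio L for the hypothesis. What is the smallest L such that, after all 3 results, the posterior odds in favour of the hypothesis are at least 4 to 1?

3

Prior odds = 0.265/0.735 = 53/147.
Target odds = 4.
Need L³ ≥ 4 ÷ (53/147) = 588/53.
2³ = 8 < 588/53 ≤ 27 = 3³, so L = 3.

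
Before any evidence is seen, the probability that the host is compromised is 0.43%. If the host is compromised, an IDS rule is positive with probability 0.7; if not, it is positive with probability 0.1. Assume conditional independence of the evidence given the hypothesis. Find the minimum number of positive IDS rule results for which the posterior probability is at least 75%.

4

Prior odds = 0.0043/0.9957 = 43/9957.
Likelihood ratio of a positive = 0.7/0.1 = 7.
Target odds: 0.75 ÷ 0.25 = 3.
Require 7ⁿ ≥ 3 ÷ (43/9957) = 29871/43.
7³ = 343 falls short of 29871/43 but 7⁴ = 2401 reaches it, so n = 4.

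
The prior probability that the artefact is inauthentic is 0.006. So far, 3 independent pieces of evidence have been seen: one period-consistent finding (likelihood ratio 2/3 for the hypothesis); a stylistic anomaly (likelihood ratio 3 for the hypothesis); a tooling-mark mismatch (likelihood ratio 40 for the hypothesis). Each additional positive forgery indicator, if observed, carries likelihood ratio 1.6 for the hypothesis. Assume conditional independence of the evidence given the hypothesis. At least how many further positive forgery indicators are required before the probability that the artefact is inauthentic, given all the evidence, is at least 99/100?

12

Prior odds = 0.006/0.994 = 3/497.
Combined Bayes factor of the evidence already in hand = (2/3) × 3 × 40 = 80.
Odds after that evidence = (3/497) × 80 = 240/497.
Target odds = 0.99/0.01 = 99.
Need 1.6ⁿ ≥ 99 ÷ (240/497) = 205.0125.
1.6¹¹ ≈175.922 falls short of 205.0125 but 1.6¹² ≈281.475 reaches it, so n = 12.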